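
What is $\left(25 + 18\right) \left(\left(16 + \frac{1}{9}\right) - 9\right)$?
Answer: $\frac{2752}{9} \approx 305.78$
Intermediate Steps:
$\left(25 + 18\right) \left(\left(16 + \frac{1}{9}\right) - 9\right) = 43 \left(\left(16 + \frac{1}{9}\right) - 9\right) = 43 \left(\frac{145}{9} - 9\right) = 43 \cdot \frac{64}{9} = \frac{2752}{9}$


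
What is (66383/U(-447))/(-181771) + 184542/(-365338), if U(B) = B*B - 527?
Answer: -90335353527097/178836349739414 ≈ -0.50513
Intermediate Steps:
U(B) = -527 + B² (U(B) = B² - 527 = -527 + B²)
(66383/U(-447))/(-181771) + 184542/(-365338) = (66383/(-527 + (-447)²))/(-181771) + 184542/(-365338) = (66383/(-527 + 199809))*(-1/181771) + 184542*(-1/365338) = (66383/199282)*(-1/181771) - 92271/182669 = -66383/36223688422 - 92271/182669 = -90335353527097/178836349739414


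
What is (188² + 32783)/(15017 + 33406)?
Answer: 22709/16141 ≈ 1.4069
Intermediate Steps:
(188² + 32783)/(15017 + 33406) = (35344 + 32783)/48423 = 68127*(1/48423) = 22709/16141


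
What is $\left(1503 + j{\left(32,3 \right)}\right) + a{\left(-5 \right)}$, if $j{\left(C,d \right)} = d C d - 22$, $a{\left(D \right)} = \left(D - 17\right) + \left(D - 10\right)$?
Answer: $1732$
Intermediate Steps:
$a{\left(D \right)} = -27 + 2 D$ ($a{\left(D \right)} = \left(-17 + D\right) + \left(-10 + D\right) = -27 + 2 D$)
$j{\left(C,d \right)} = -22 + C d^{2}$ ($j{\left(C,d \right)} = C d d - 22 = C d^{2} - 22 = -22 + C d^{2}$)
$\left(1503 + j{\left(32,3 \right)}\right) + a{\left(-5 \right)} = \left(1503 - \left(22 - 32 \cdot 3^{2}\right)\right) + \left(-27 + 2 \left(-5\right)\right) = \left(1503 + \left(-22 + 32 \cdot 9\right)\right) - 37 = \left(1503 + \left(-22 + 288\right)\right) - 37 = \left(1503 + 266\right) - 37 = 1769 - 37 = 1732$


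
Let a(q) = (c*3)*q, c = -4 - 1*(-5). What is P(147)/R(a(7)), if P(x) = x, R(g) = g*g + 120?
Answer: 49/187 ≈ 0.26203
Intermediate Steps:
c = 1 (c = -4 + 5 = 1)
a(q) = 3*q (a(q) = (1*3)*q = 3*q)
R(g) = 120 + g² (R(g) = g² + 120 = 120 + g²)
P(147)/R(a(7)) = 147/(120 + (3*7)²) = 147/(120 + 21²) = 147/(120 + 441) = 147/561 = 147*(1/561) = 49/187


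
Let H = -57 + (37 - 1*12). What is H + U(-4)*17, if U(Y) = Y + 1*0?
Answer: -100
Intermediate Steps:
U(Y) = Y (U(Y) = Y + 0 = Y)
H = -32 (H = -57 + (37 - 12) = -57 + 25 = -32)
H + U(-4)*17 = -32 - 4*17 = -32 - 68 = -100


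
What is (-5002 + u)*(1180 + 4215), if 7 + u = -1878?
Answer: -37155365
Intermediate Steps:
u = -1885 (u = -7 - 1878 = -1885)
(-5002 + u)*(1180 + 4215) = (-5002 - 1885)*(1180 + 4215) = -6887*5395 = -37155365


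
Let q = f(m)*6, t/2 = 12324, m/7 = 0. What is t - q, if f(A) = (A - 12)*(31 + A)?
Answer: 26880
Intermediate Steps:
m = 0 (m = 7*0 = 0)
f(A) = (-12 + A)*(31 + A)
t = 24648 (t = 2*12324 = 24648)
q = -2232 (q = (-372 + 0² + 19*0)*6 = (-372 + 0 + 0)*6 = -372*6 = -2232)
t - q = 24648 - 1*(-2232) = 24648 + 2232 = 26880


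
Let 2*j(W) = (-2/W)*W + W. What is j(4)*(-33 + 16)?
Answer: -17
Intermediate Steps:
j(W) = -1 + W/2 (j(W) = ((-2/W)*W + W)/2 = (-2 + W)/2 = -1 + W/2)
j(4)*(-33 + 16) = (-1 + (½)*4)*(-33 + 16) = (-1 + 2)*(-17) = 1*(-17) = -17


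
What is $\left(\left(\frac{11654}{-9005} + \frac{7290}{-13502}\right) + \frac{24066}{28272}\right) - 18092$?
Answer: $- \frac{5182833755877063}{286455461560} \approx -18093.0$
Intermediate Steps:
$\left(\left(\frac{11654}{-9005} + \frac{7290}{-13502}\right) + \frac{24066}{28272}\right) - 18092 = \left(\left(11654 \left(- \frac{1}{9005}\right) + 7290 \left(- \frac{1}{13502}\right)\right) + 24066 \cdot \frac{1}{28272}\right) - 18092 = \left(\left(- \frac{11654}{9005} - \frac{3645}{6751}\right) + \frac{4011}{4712}\right) - 18092 = \left(- \frac{111499379}{60792755} + \frac{4011}{4712}\right) - 18092 = - \frac{281545333543}{286455461560} - 18092 = - \frac{5182833755877063}{286455461560}$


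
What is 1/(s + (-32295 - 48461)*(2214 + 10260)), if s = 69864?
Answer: -1/1007280480 ≈ -9.9277e-10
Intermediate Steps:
1/(s + (-32295 - 48461)*(2214 + 10260)) = 1/(69864 + (-32295 - 48461)*(2214 + 10260)) = 1/(69864 - 80756*12474) = 1/(69864 - 1007350344) = 1/(-1007280480) = -1/1007280480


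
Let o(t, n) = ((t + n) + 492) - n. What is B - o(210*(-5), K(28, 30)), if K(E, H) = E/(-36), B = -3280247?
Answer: -3279689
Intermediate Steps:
K(E, H) = -E/36 (K(E, H) = E*(-1/36) = -E/36)
o(t, n) = 492 + t (o(t, n) = ((n + t) + 492) - n = (492 + n + t) - n = 492 + t)
B - o(210*(-5), K(28, 30)) = -3280247 - (492 + 210*(-5)) = -3280247 - (492 - 1050) = -3280247 - 1*(-558) = -3280247 + 558 = -3279689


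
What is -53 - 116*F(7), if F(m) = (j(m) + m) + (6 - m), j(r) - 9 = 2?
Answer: -2025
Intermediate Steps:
j(r) = 11 (j(r) = 9 + 2 = 11)
F(m) = 17 (F(m) = (11 + m) + (6 - m) = 17)
-53 - 116*F(7) = -53 - 116*17 = -53 - 1972 = -2025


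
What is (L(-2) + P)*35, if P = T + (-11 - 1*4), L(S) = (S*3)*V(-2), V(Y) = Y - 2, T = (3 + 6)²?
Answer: 3150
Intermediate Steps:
T = 81 (T = 9² = 81)
V(Y) = -2 + Y
L(S) = -12*S (L(S) = (S*3)*(-2 - 2) = (3*S)*(-4) = -12*S)
P = 66 (P = 81 + (-11 - 1*4) = 81 + (-11 - 4) = 81 - 15 = 66)
(L(-2) + P)*35 = (-12*(-2) + 66)*35 = (24 + 66)*35 = 90*35 = 3150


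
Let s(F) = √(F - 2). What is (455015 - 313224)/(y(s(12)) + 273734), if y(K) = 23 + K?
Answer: 38816278787/74942895039 - 141791*√10/74942895039 ≈ 0.51794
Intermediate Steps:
s(F) = √(-2 + F)
(455015 - 313224)/(y(s(12)) + 273734) = (455015 - 313224)/((23 + √(-2 + 12)) + 273734) = 141791/((23 + √10) + 273734) = 141791/(273757 + √10)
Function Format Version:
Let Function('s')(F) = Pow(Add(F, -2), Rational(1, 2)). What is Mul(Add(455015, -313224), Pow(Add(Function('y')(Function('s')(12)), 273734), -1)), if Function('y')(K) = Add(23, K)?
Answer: Add(Rational(38816278787, 74942895039), Mul(Rational(-141791, 74942895039), Pow(10, Rational(1, 2)))) ≈ 0.51794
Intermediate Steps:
Function('s')(F) = Pow(Add(-2, F), Rational(1, 2))
Mul(Add(455015, -313224), Pow(Add(Function('y')(Function('s')(12)), 273734), -1)) = Mul(Add(455015, -313224), Pow(Add(Add(23, Pow(Add(-2, 12), Rational(1, 2))), 273734), -1)) = Mul(141791, Pow(Add(Add(23, Pow(10, Rational(1, 2))), 273734), -1)) = Mul(141791, Pow(Add(273757, Pow(10, Rational(1, 2))), -1))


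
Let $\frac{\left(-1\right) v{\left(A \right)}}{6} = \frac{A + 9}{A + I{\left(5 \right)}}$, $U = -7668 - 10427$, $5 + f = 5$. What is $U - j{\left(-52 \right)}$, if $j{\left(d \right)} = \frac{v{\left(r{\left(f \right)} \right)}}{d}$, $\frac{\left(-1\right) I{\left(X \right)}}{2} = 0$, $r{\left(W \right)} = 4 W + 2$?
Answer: $- \frac{940973}{52} \approx -18096.0$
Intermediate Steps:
$f = 0$ ($f = -5 + 5 = 0$)
$r{\left(W \right)} = 2 + 4 W$
$I{\left(X \right)} = 0$ ($I{\left(X \right)} = \left(-2\right) 0 = 0$)
$U = -18095$
$v{\left(A \right)} = - \frac{6 \left(9 + A\right)}{A}$ ($v{\left(A \right)} = - 6 \frac{A + 9}{A + 0} = - 6 \frac{9 + A}{A} = - \frac{6 \left(9 + A\right)}{A}$)
$j{\left(d \right)} = - \frac{33}{d}$ ($j{\left(d \right)} = \frac{-6 - \frac{54}{2 + 4 \cdot 0}}{d} = \frac{-6 - \frac{54}{2 + 0}}{d} = \frac{-6 - \frac{54}{2}}{d} = \frac{-6 - 27}{d} = - \frac{33}{d}$)
$U - j{\left(-52 \right)} = -18095 - - \frac{33}{-52} = -18095 - \left(-33\right) \left(- \frac{1}{52}\right) = -18095 - \frac{33}{52} = - \frac{940973}{52}$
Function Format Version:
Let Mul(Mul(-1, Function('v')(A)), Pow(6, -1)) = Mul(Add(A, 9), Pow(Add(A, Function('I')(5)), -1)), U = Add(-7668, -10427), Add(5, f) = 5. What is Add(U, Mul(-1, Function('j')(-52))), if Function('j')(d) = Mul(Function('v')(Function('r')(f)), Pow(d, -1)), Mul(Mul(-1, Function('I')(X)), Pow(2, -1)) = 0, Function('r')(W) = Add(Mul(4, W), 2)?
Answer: Rational(-940973, 52) ≈ -18096.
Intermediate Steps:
f = 0 (f = Add(-5, 5) = 0)
Function('r')(W) = Add(2, Mul(4, W))
Function('I')(X) = 0 (Function('I')(X) = Mul(-2, 0) = 0)
U = -18095
Function('v')(A) = Mul(-6, Pow(A, -1), Add(9, A)) (Function('v')(A) = Mul(-6, Mul(Add(A, 9), Pow(Add(A, 0), -1))) = Mul(-6, Mul(Add(9, A), Pow(A, -1))) = Mul(-6, Mul(Pow(A, -1), Add(9, A))) = Mul(-6, Pow(A, -1), Add(9, A)))
Function('j')(d) = Mul(-33, Pow(d, -1)) (Function('j')(d) = Mul(Add(-6, Mul(-54, Pow(Add(2, Mul(4, 0)), -1))), Pow(d, -1)) = Mul(Add(-6, Mul(-54, Pow(Add(2, 0), -1))), Pow(d, -1)) = Mul(Add(-6, Mul(-54, Pow(2, -1))), Pow(d, -1)) = Mul(Add(-6, Mul(-54, Rational(1, 2))), Pow(d, -1)) = Mul(Add(-6, -27), Pow(d, -1)) = Mul(-33, Pow(d, -1)))
Add(U, Mul(-1, Function('j')(-52))) = Add(-18095, Mul(-1, Mul(-33, Pow(-52, -1)))) = Add(-18095, Mul(-1, Mul(-33, Rational(-1, 52)))) = Add(-18095, Mul(-1, Rational(33, 52))) = Add(-18095, Rational(-33, 52)) = Rational(-940973, 52)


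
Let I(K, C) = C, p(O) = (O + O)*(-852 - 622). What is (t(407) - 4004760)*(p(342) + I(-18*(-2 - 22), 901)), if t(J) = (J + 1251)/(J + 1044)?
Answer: 5853411872821130/1451 ≈ 4.0341e+12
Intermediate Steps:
p(O) = -2948*O (p(O) = (2*O)*(-1474) = -2948*O)
t(J) = (1251 + J)/(1044 + J)
(t(407) - 4004760)*(p(342) + I(-18*(-2 - 22), 901)) = ((1251 + 407)/(1044 + 407) - 4004760)*(-2948*342 + 901) = (1658/1451 - 4004760)*(-1008216 + 901) = ((1/1451)*1658 - 4004760)*(-1007315) = (1658/1451 - 4004760)*(-1007315) = -5810905102/1451*(-1007315) = 5853411872821130/1451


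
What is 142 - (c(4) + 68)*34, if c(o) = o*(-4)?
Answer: -1626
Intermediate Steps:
c(o) = -4*o
142 - (c(4) + 68)*34 = 142 - (-4*4 + 68)*34 = 142 - (-16 + 68)*34 = 142 - 52*34 = 142 - 1*1768 = 142 - 1768 = -1626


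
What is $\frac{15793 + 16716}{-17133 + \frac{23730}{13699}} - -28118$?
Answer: $\frac{942617383025}{33525891} \approx 28116.0$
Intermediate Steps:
$\frac{15793 + 16716}{-17133 + \frac{23730}{13699}} - -28118 = \frac{32509}{-17133 + 23730 \cdot \frac{1}{13699}} + 28118 = \frac{32509}{-17133 + \frac{3390}{1957}} + 28118 = \frac{32509}{- \frac{33525891}{1957}} + 28118 = 32509 \left(- \frac{1957}{33525891}\right) + 28118 = - \frac{63620113}{33525891} + 28118 = \frac{942617383025}{33525891}$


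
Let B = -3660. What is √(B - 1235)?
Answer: I*√4895 ≈ 69.964*I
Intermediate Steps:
√(B - 1235) = √(-3660 - 1235) = √(-4895) = I*√4895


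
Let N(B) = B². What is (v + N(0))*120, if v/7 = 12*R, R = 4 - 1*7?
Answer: -30240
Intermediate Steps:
R = -3 (R = 4 - 7 = -3)
v = -252 (v = 7*(12*(-3)) = 7*(-36) = -252)
(v + N(0))*120 = (-252 + 0²)*120 = (-252 + 0)*120 = -252*120 = -30240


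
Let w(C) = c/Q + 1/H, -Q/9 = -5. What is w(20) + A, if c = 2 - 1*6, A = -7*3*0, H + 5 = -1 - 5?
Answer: -89/495 ≈ -0.17980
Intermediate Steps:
H = -11 (H = -5 + (-1 - 5) = -5 - 6 = -11)
A = 0 (A = -21*0 = 0)
Q = 45 (Q = -9*(-5) = 45)
c = -4 (c = 2 - 6 = -4)
w(C) = -89/495 (w(C) = -4/45 + 1/(-11) = -4*1/45 + 1*(-1/11) = -4/45 - 1/11 = -89/495)
w(20) + A = -89/495 + 0 = -89/495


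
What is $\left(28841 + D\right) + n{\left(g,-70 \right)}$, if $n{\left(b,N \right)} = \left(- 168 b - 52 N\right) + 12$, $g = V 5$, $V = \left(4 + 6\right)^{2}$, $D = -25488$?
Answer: $-76995$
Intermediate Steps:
$V = 100$ ($V = 10^{2} = 100$)
$g = 500$ ($g = 100 \cdot 5 = 500$)
$n{\left(b,N \right)} = 12 - 168 b - 52 N$
$\left(28841 + D\right) + n{\left(g,-70 \right)} = \left(28841 - 25488\right) - 80348 = 3353 + \left(12 - 84000 + 3640\right) = 3353 - 80348 = -76995$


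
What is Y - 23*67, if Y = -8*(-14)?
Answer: -1429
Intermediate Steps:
Y = 112
Y - 23*67 = 112 - 23*67 = 112 - 1541 = -1429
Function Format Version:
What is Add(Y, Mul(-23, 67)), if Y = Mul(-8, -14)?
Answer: -1429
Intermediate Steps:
Y = 112
Add(Y, Mul(-23, 67)) = Add(112, Mul(-23, 67)) = Add(112, -1541) = -1429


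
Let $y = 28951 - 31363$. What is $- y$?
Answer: $2412$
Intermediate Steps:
$y = -2412$
$- y = \left(-1\right) \left(-2412\right) = 2412$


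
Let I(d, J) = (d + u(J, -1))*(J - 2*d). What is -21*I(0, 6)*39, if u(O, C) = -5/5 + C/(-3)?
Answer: 3276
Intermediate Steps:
u(O, C) = -1 - C/3 (u(O, C) = -5*⅕ + C*(-⅓) = -1 - C/3)
I(d, J) = (-⅔ + d)*(J - 2*d) (I(d, J) = (d + (-1 - ⅓*(-1)))*(J - 2*d) = (d + (-1 + ⅓))*(J - 2*d) = (d - ⅔)*(J - 2*d) = (-⅔ + d)*(J - 2*d))
-21*I(0, 6)*39 = -21*(-2*0² - ⅔*6 + (4/3)*0 + 6*0)*39 = -21*(-2*0 - 4 + 0 + 0)*39 = -21*(0 - 4 + 0 + 0)*39 = -21*(-4)*39 = 84*39 = 3276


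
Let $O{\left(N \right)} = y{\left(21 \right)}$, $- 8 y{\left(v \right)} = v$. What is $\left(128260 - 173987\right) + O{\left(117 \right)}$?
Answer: $- \frac{365837}{8} \approx -45730.0$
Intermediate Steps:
$y{\left(v \right)} = - \frac{v}{8}$
$O{\left(N \right)} = - \frac{21}{8}$ ($O{\left(N \right)} = \left(- \frac{1}{8}\right) 21 = - \frac{21}{8}$)
$\left(128260 - 173987\right) + O{\left(117 \right)} = \left(128260 - 173987\right) - \frac{21}{8} = -45727 - \frac{21}{8} = - \frac{365837}{8}$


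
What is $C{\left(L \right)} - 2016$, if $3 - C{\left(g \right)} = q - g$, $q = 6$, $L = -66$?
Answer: $-2085$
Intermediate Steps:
$C{\left(g \right)} = -3 + g$ ($C{\left(g \right)} = 3 - \left(6 - g\right) = 3 + \left(-6 + g\right) = -3 + g$)
$C{\left(L \right)} - 2016 = \left(-3 - 66\right) - 2016 = -69 - 2016 = -2085$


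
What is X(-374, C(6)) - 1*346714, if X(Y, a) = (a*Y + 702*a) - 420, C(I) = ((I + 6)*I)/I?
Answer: -343198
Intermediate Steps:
C(I) = 6 + I (C(I) = ((6 + I)*I)/I = (I*(6 + I))/I = 6 + I)
X(Y, a) = -420 + 702*a + Y*a (X(Y, a) = (Y*a + 702*a) - 420 = (702*a + Y*a) - 420 = -420 + 702*a + Y*a)
X(-374, C(6)) - 1*346714 = (-420 + 702*(6 + 6) - 374*(6 + 6)) - 1*346714 = (-420 + 702*12 - 374*12) - 346714 = (-420 + 8424 - 4488) - 346714 = 3516 - 346714 = -343198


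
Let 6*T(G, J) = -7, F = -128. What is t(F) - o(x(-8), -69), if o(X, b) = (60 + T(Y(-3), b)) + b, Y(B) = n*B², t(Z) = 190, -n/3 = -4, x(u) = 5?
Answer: 1201/6 ≈ 200.17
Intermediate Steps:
n = 12 (n = -3*(-4) = 12)
Y(B) = 12*B²
T(G, J) = -7/6 (T(G, J) = (⅙)*(-7) = -7/6)
o(X, b) = 353/6 + b (o(X, b) = (60 - 7/6) + b = 353/6 + b)
t(F) - o(x(-8), -69) = 190 - (353/6 - 69) = 190 - 1*(-61/6) = 190 + 61/6 = 1201/6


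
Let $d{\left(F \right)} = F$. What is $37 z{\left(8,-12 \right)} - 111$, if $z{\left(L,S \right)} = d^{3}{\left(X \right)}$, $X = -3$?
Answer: $-1110$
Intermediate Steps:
$z{\left(L,S \right)} = -27$ ($z{\left(L,S \right)} = \left(-3\right)^{3} = -27$)
$37 z{\left(8,-12 \right)} - 111 = 37 \left(-27\right) - 111 = -999 - 111 = -1110$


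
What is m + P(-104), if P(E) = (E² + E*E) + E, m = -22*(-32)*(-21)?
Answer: 6744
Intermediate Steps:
m = -14784 (m = 704*(-21) = -14784)
P(E) = E + 2*E² (P(E) = (E² + E²) + E = 2*E² + E = E + 2*E²)
m + P(-104) = -14784 - 104*(1 + 2*(-104)) = -14784 - 104*(1 - 208) = -14784 - 104*(-207) = -14784 + 21528 = 6744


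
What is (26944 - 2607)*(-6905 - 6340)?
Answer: -322343565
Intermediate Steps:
(26944 - 2607)*(-6905 - 6340) = 24337*(-13245) = -322343565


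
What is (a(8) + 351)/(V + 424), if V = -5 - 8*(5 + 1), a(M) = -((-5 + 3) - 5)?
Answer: 358/371 ≈ 0.96496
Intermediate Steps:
a(M) = 7 (a(M) = -(-2 - 5) = -1*(-7) = 7)
V = -53 (V = -5 - 8*6 = -5 - 48 = -53)
(a(8) + 351)/(V + 424) = (7 + 351)/(-53 + 424) = 358/371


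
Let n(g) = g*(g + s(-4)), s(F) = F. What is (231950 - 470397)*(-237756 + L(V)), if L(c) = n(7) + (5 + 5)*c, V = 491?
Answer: 55516422775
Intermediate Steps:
n(g) = g*(-4 + g) (n(g) = g*(g - 4) = g*(-4 + g))
L(c) = 21 + 10*c (L(c) = 7*(-4 + 7) + (5 + 5)*c = 7*3 + 10*c = 21 + 10*c)
(231950 - 470397)*(-237756 + L(V)) = (231950 - 470397)*(-237756 + (21 + 10*491)) = -238447*(-237756 + (21 + 4910)) = -238447*(-237756 + 4931) = -238447*(-232825) = 55516422775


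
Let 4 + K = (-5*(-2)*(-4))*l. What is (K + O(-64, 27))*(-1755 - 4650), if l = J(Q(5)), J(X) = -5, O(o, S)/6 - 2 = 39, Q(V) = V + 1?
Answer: -2831010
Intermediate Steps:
Q(V) = 1 + V
O(o, S) = 246 (O(o, S) = 12 + 6*39 = 12 + 234 = 246)
l = -5
K = 196 (K = -4 + (-5*(-2)*(-4))*(-5) = -4 + (10*(-4))*(-5) = -4 - 40*(-5) = -4 + 200 = 196)
(K + O(-64, 27))*(-1755 - 4650) = (196 + 246)*(-1755 - 4650) = 442*(-6405) = -2831010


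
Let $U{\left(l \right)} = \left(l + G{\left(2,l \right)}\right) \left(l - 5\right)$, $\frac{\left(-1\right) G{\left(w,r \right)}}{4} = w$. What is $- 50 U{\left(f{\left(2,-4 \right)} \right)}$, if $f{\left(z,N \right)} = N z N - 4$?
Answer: $-23000$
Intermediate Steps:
$f{\left(z,N \right)} = -4 + z N^{2}$ ($f{\left(z,N \right)} = z N^{2} - 4 = -4 + z N^{2}$)
$G{\left(w,r \right)} = - 4 w$
$U{\left(l \right)} = \left(-8 + l\right) \left(-5 + l\right)$ ($U{\left(l \right)} = \left(l - 8\right) \left(l - 5\right) = \left(l - 8\right) \left(-5 + l\right) = \left(-8 + l\right) \left(-5 + l\right)$)
$- 50 U{\left(f{\left(2,-4 \right)} \right)} = - 50 \left(40 + \left(-4 + 2 \left(-4\right)^{2}\right)^{2} - 13 \left(-4 + 2 \left(-4\right)^{2}\right)\right) = - 50 \left(40 + \left(-4 + 2 \cdot 16\right)^{2} - 13 \left(-4 + 2 \cdot 16\right)\right) = - 50 \left(40 + \left(-4 + 32\right)^{2} - 13 \left(-4 + 32\right)\right) = - 50 \left(40 + 28^{2} - 364\right) = - 50 \left(40 + 784 - 364\right) = \left(-50\right) 460 = -23000$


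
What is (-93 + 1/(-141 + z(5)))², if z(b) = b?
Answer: 159997201/18496 ≈ 8650.4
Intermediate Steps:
(-93 + 1/(-141 + z(5)))² = (-93 + 1/(-141 + 5))² = (-93 + 1/(-136))² = (-93 - 1/136)² = (-12649/136)² = 159997201/18496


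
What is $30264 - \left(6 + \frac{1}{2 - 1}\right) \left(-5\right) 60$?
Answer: $32364$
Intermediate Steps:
$30264 - \left(6 + \frac{1}{2 - 1}\right) \left(-5\right) 60 = 30264 - \left(6 + 1^{-1}\right) \left(-5\right) 60 = 30264 - \left(6 + 1\right) \left(-5\right) 60 = 30264 - 7 \left(-5\right) 60 = 30264 - \left(-35\right) 60 = 30264 - -2100 = 30264 + 2100 = 32364$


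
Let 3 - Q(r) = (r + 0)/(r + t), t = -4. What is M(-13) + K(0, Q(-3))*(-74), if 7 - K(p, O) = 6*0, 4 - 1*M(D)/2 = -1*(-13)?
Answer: -536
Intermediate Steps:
M(D) = -18 (M(D) = 8 - (-2)*(-13) = 8 - 2*13 = 8 - 26 = -18)
Q(r) = 3 - r/(-4 + r) (Q(r) = 3 - (r + 0)/(r - 4) = 3 - r/(-4 + r))
K(p, O) = 7 (K(p, O) = 7 - 6*0 = 7 - 1*0 = 7 + 0 = 7)
M(-13) + K(0, Q(-3))*(-74) = -18 + 7*(-74) = -18 - 518 = -536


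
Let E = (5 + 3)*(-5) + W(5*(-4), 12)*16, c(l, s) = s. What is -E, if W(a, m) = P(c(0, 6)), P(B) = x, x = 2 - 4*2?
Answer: 136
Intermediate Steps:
x = -6 (x = 2 - 8 = -6)
P(B) = -6
W(a, m) = -6
E = -136 (E = (5 + 3)*(-5) - 6*16 = 8*(-5) - 96 = -40 - 96 = -136)
-E = -1*(-136) = 136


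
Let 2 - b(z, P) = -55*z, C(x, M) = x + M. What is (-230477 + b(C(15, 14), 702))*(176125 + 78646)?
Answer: -58311986480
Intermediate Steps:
C(x, M) = M + x
b(z, P) = 2 + 55*z (b(z, P) = 2 - (-55)*z = 2 + 55*z)
(-230477 + b(C(15, 14), 702))*(176125 + 78646) = (-230477 + (2 + 55*(14 + 15)))*(176125 + 78646) = (-230477 + (2 + 55*29))*254771 = (-230477 + (2 + 1595))*254771 = (-230477 + 1597)*254771 = -228880*254771 = -58311986480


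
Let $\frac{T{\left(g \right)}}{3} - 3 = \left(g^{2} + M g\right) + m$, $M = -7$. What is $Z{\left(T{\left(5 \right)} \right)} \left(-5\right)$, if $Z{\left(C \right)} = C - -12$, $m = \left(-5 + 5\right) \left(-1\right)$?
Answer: $45$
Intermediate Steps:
$m = 0$ ($m = 0 \left(-1\right) = 0$)
$T{\left(g \right)} = 9 - 21 g + 3 g^{2}$ ($T{\left(g \right)} = 9 + 3 \left(\left(g^{2} - 7 g\right) + 0\right) = 9 + 3 \left(g^{2} - 7 g\right) = 9 + \left(- 21 g + 3 g^{2}\right) = 9 - 21 g + 3 g^{2}$)
$Z{\left(C \right)} = 12 + C$ ($Z{\left(C \right)} = C + 12 = 12 + C$)
$Z{\left(T{\left(5 \right)} \right)} \left(-5\right) = \left(12 + \left(9 - 105 + 3 \cdot 5^{2}\right)\right) \left(-5\right) = \left(12 + \left(9 - 105 + 3 \cdot 25\right)\right) \left(-5\right) = \left(12 + \left(9 - 105 + 75\right)\right) \left(-5\right) = \left(12 - 21\right) \left(-5\right) = \left(-9\right) \left(-5\right) = 45$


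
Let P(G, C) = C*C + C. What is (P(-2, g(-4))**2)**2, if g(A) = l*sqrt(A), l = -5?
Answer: 94010000 + 39600000*I ≈ 9.401e+7 + 3.96e+7*I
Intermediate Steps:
g(A) = -5*sqrt(A)
P(G, C) = C + C**2 (P(G, C) = C**2 + C = C + C**2)
(P(-2, g(-4))**2)**2 = (((-10*I)*(1 - 10*I))**2)**2 = ((-10*I*(1 - 10*I))**2)**2 = (-100*(1 - 10*I)**2)**2 = 10000*(1 - 10*I)**4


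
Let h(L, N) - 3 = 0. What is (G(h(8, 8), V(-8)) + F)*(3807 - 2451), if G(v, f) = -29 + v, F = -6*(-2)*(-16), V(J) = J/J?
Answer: -295608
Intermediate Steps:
V(J) = 1
h(L, N) = 3 (h(L, N) = 3 + 0 = 3)
F = -192 (F = 12*(-16) = -192)
(G(h(8, 8), V(-8)) + F)*(3807 - 2451) = ((-29 + 3) - 192)*(3807 - 2451) = (-26 - 192)*1356 = -218*1356 = -295608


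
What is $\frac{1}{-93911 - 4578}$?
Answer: $- \frac{1}{98489} \approx -1.0153 \cdot 10^{-5}$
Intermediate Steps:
$\frac{1}{-93911 - 4578} = \frac{1}{-98489} = - \frac{1}{98489}$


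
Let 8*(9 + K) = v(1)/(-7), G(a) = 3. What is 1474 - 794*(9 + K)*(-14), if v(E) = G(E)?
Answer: 1757/2 ≈ 878.50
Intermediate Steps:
v(E) = 3
K = -507/56 (K = -9 + (3/(-7))/8 = -9 + (3*(-⅐))/8 = -9 + (⅛)*(-3/7) = -9 - 3/56 = -507/56 ≈ -9.0536)
1474 - 794*(9 + K)*(-14) = 1474 - 794*(9 - 507/56)*(-14) = 1474 - (-1191)*(-14)/28 = 1474 - 794*¾ = 1474 - 1191/2 = 1757/2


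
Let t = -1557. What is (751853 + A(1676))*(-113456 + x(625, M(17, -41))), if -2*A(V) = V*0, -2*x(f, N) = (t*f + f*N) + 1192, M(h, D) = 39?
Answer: 270909928519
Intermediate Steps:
x(f, N) = -596 + 1557*f/2 - N*f/2 (x(f, N) = -((-1557*f + f*N) + 1192)/2 = -((-1557*f + N*f) + 1192)/2 = -(1192 - 1557*f + N*f)/2 = -596 + 1557*f/2 - N*f/2)
A(V) = 0 (A(V) = -V*0/2 = -½*0 = 0)
(751853 + A(1676))*(-113456 + x(625, M(17, -41))) = (751853 + 0)*(-113456 + (-596 + (1557/2)*625 - ½*39*625)) = 751853*(-113456 + (-596 + 973125/2 - 24375/2)) = 751853*(-113456 + 473779) = 751853*360323 = 270909928519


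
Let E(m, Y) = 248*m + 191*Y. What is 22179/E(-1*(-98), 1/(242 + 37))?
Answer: 6187941/6781007 ≈ 0.91254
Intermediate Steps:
E(m, Y) = 191*Y + 248*m
22179/E(-1*(-98), 1/(242 + 37)) = 22179/(191/(242 + 37) + 248*(-1*(-98))) = 22179/(191/279 + 248*98) = 22179/(191*(1/279) + 24304) = 22179/(191/279 + 24304) = 22179/(6781007/279) = 22179*(279/6781007) = 6187941/6781007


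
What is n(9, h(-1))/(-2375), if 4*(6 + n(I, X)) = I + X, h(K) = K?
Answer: 4/2375 ≈ 0.0016842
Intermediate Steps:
n(I, X) = -6 + I/4 + X/4 (n(I, X) = -6 + (I + X)/4 = -6 + (I/4 + X/4) = -6 + I/4 + X/4)
n(9, h(-1))/(-2375) = (-6 + (¼)*9 + (¼)*(-1))/(-2375) = (-6 + 9/4 - ¼)*(-1/2375) = -4*(-1/2375) = 4/2375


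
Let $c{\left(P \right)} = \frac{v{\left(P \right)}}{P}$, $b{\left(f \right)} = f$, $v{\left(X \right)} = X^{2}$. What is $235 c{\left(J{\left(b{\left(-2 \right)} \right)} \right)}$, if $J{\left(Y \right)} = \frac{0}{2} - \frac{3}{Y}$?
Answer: $\frac{705}{2} \approx 352.5$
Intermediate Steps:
$J{\left(Y \right)} = - \frac{3}{Y}$ ($J{\left(Y \right)} = 0 \cdot \frac{1}{2} - \frac{3}{Y} = 0 - \frac{3}{Y} = - \frac{3}{Y}$)
$c{\left(P \right)} = P$ ($c{\left(P \right)} = \frac{P^{2}}{P} = P$)
$235 c{\left(J{\left(b{\left(-2 \right)} \right)} \right)} = 235 \left(- \frac{3}{-2}\right) = 235 \left(\left(-3\right) \left(- \frac{1}{2}\right)\right) = 235 \cdot \frac{3}{2} = \frac{705}{2}$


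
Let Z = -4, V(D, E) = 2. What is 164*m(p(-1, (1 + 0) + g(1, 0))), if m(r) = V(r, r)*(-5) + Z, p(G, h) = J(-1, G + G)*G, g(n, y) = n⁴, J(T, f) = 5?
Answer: -2296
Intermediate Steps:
p(G, h) = 5*G
m(r) = -14 (m(r) = 2*(-5) - 4 = -10 - 4 = -14)
164*m(p(-1, (1 + 0) + g(1, 0))) = 164*(-14) = -2296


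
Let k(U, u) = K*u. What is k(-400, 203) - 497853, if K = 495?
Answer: -397368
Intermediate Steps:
k(U, u) = 495*u
k(-400, 203) - 497853 = 495*203 - 497853 = 100485 - 497853 = -397368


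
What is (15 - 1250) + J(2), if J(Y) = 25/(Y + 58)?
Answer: -14815/12 ≈ -1234.6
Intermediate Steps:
J(Y) = 25/(58 + Y)
(15 - 1250) + J(2) = (15 - 1250) + 25/(58 + 2) = -1235 + 25/60 = -1235 + 25*(1/60) = -1235 + 5/12 = -14815/12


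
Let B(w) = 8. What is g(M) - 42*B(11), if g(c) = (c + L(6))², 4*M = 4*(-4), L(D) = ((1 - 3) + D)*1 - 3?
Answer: -327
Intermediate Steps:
L(D) = -5 + D (L(D) = (-2 + D)*1 - 3 = (-2 + D) - 3 = -5 + D)
M = -4 (M = (4*(-4))/4 = (¼)*(-16) = -4)
g(c) = (1 + c)² (g(c) = (c + (-5 + 6))² = (c + 1)² = (1 + c)²)
g(M) - 42*B(11) = (1 - 4)² - 42*8 = (-3)² - 336 = 9 - 336 = -327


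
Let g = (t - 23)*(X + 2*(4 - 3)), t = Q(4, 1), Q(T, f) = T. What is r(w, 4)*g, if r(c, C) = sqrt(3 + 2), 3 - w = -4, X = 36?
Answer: -722*sqrt(5) ≈ -1614.4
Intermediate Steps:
w = 7 (w = 3 - 1*(-4) = 3 + 4 = 7)
t = 4
r(c, C) = sqrt(5)
g = -722 (g = (4 - 23)*(36 + 2*(4 - 3)) = -19*(36 + 2*1) = -19*(36 + 2) = -19*38 = -722)
r(w, 4)*g = sqrt(5)*(-722) = -722*sqrt(5)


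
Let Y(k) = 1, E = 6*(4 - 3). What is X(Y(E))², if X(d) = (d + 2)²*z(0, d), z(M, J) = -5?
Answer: 2025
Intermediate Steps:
E = 6 (E = 6*1 = 6)
X(d) = -5*(2 + d)² (X(d) = (d + 2)²*(-5) = (2 + d)²*(-5) = -5*(2 + d)²)
X(Y(E))² = (-5*(2 + 1)²)² = (-5*3²)² = (-5*9)² = (-45)² = 2025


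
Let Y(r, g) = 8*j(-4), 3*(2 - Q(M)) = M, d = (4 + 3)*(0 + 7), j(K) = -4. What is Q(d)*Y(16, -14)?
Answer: 1376/3 ≈ 458.67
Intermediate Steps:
d = 49 (d = 7*7 = 49)
Q(M) = 2 - M/3
Y(r, g) = -32 (Y(r, g) = 8*(-4) = -32)
Q(d)*Y(16, -14) = (2 - ⅓*49)*(-32) = (2 - 49/3)*(-32) = -43/3*(-32) = 1376/3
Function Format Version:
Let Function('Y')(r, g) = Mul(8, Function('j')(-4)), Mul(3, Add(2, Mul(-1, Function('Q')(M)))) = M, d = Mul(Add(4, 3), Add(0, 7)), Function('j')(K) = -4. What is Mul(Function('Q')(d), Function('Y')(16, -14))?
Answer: Rational(1376, 3) ≈ 458.67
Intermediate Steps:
d = 49 (d = Mul(7, 7) = 49)
Function('Q')(M) = Add(2, Mul(Rational(-1, 3), M))
Function('Y')(r, g) = -32 (Function('Y')(r, g) = Mul(8, -4) = -32)
Mul(Function('Q')(d), Function('Y')(16, -14)) = Mul(Add(2, Mul(Rational(-1, 3), 49)), -32) = Mul(Add(2, Rational(-49, 3)), -32) = Mul(Rational(-43, 3), -32) = Rational(1376, 3)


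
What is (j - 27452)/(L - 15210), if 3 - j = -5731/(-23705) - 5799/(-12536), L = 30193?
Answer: -741555959021/404766943640 ≈ -1.8321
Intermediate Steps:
j = 62017139/27015080 (j = 3 - (-5731/(-23705) - 5799/(-12536)) = 3 - (-5731*(-1/23705) - 5799*(-1/12536)) = 3 - (521/2155 + 5799/12536) = 3 - 1*19028101/27015080 = 3 - 19028101/27015080 = 62017139/27015080 ≈ 2.2957)
(j - 27452)/(L - 15210) = (62017139/27015080 - 27452)/(30193 - 15210) = -741555959021/27015080/14983 = -741555959021/27015080*1/14983 = -741555959021/404766943640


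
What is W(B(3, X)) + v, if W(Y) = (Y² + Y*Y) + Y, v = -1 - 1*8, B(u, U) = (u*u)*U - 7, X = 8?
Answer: 8506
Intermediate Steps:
B(u, U) = -7 + U*u² (B(u, U) = u²*U - 7 = U*u² - 7 = -7 + U*u²)
v = -9 (v = -1 - 8 = -9)
W(Y) = Y + 2*Y² (W(Y) = (Y² + Y²) + Y = 2*Y² + Y = Y + 2*Y²)
W(B(3, X)) + v = (-7 + 8*3²)*(1 + 2*(-7 + 8*3²)) - 9 = (-7 + 8*9)*(1 + 2*(-7 + 8*9)) - 9 = (-7 + 72)*(1 + 2*(-7 + 72)) - 9 = 65*(1 + 2*65) - 9 = 65*(1 + 130) - 9 = 65*131 - 9 = 8515 - 9 = 8506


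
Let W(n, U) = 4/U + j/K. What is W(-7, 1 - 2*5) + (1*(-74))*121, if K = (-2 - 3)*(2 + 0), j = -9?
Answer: -805819/90 ≈ -8953.5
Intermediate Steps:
K = -10 (K = -5*2 = -10)
W(n, U) = 9/10 + 4/U (W(n, U) = 4/U - 9/(-10) = 4/U - 9*(-1/10) = 4/U + 9/10 = 9/10 + 4/U)
W(-7, 1 - 2*5) + (1*(-74))*121 = (9/10 + 4/(1 - 2*5)) + (1*(-74))*121 = (9/10 + 4/(1 - 10)) - 74*121 = (9/10 + 4/(-9)) - 8954 = (9/10 + 4*(-1/9)) - 8954 = (9/10 - 4/9) - 8954 = 41/90 - 8954 = -805819/90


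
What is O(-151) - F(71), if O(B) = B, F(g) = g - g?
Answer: -151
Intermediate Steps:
F(g) = 0
O(-151) - F(71) = -151 - 1*0 = -151 + 0 = -151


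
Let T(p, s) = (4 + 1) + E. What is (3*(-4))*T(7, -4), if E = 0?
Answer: -60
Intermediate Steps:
T(p, s) = 5 (T(p, s) = (4 + 1) + 0 = 5 + 0 = 5)
(3*(-4))*T(7, -4) = (3*(-4))*5 = -12*5 = -60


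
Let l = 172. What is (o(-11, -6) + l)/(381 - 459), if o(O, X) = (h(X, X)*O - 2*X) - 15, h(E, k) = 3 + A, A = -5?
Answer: -191/78 ≈ -2.4487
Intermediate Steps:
h(E, k) = -2 (h(E, k) = 3 - 5 = -2)
o(O, X) = -15 - 2*O - 2*X (o(O, X) = (-2*O - 2*X) - 15 = -15 - 2*O - 2*X)
(o(-11, -6) + l)/(381 - 459) = ((-15 - 2*(-11) - 2*(-6)) + 172)/(381 - 459) = ((-15 + 22 + 12) + 172)/(-78) = (19 + 172)*(-1/78) = 191*(-1/78) = -191/78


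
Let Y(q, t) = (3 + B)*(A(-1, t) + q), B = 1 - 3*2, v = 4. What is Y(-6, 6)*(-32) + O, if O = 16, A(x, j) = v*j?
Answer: 1168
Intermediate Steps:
A(x, j) = 4*j
B = -5 (B = 1 - 6 = -5)
Y(q, t) = -8*t - 2*q (Y(q, t) = (3 - 5)*(4*t + q) = -2*(q + 4*t) = -8*t - 2*q)
Y(-6, 6)*(-32) + O = (-8*6 - 2*(-6))*(-32) + 16 = (-48 + 12)*(-32) + 16 = -36*(-32) + 16 = 1152 + 16 = 1168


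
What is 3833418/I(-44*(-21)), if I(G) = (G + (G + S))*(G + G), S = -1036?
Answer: 638903/250096 ≈ 2.5546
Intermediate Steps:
I(G) = 2*G*(-1036 + 2*G) (I(G) = (G + (G - 1036))*(G + G) = (G + (-1036 + G))*(2*G) = (-1036 + 2*G)*(2*G) = 2*G*(-1036 + 2*G))
3833418/I(-44*(-21)) = 3833418/((4*(-44*(-21))*(-518 - 44*(-21)))) = 3833418/((4*924*(-518 + 924))) = 3833418/((4*924*406)) = 3833418/1500576 = 3833418*(1/1500576) = 638903/250096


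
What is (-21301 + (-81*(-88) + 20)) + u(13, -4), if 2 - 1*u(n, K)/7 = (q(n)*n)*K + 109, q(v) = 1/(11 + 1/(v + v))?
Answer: -609630/41 ≈ -14869.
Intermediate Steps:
q(v) = 1/(11 + 1/(2*v))
u(n, K) = -749 - 14*K*n²/(1 + 22*n) (u(n, K) = 14 - 7*(((2*n/(1 + 22*n))*n)*K + 109) = 14 - 7*((2*n²/(1 + 22*n))*K + 109) = 14 - 7*(2*K*n²/(1 + 22*n) + 109) = 14 - 7*(109 + 2*K*n²/(1 + 22*n)) = 14 + (-763 - 14*K*n²/(1 + 22*n)) = -749 - 14*K*n²/(1 + 22*n))
(-21301 + (-81*(-88) + 20)) + u(13, -4) = (-21301 + (-81*(-88) + 20)) + 7*(-107 - 2354*13 - 2*(-4)*13²)/(1 + 22*13) = (-21301 + (7128 + 20)) + 7*(-107 - 30602 - 2*(-4)*169)/(1 + 286) = (-21301 + 7148) + 7*(-107 - 30602 + 1352)/287 = -14153 + 7*(1/287)*(-29357) = -14153 - 29357/41 = -609630/41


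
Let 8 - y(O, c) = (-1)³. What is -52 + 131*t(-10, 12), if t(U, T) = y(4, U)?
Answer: 1127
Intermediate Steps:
y(O, c) = 9 (y(O, c) = 8 - 1*(-1)³ = 8 - 1*(-1) = 8 + 1 = 9)
t(U, T) = 9
-52 + 131*t(-10, 12) = -52 + 131*9 = -52 + 1179 = 1127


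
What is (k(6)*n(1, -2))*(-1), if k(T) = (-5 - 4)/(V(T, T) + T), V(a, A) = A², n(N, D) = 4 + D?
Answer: 3/7 ≈ 0.42857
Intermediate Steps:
k(T) = -9/(T + T²) (k(T) = (-5 - 4)/(T² + T) = -9/(T + T²))
(k(6)*n(1, -2))*(-1) = ((-9/(6*(1 + 6)))*(4 - 2))*(-1) = (-9*⅙/7*2)*(-1) = (-9*⅙*⅐*2)*(-1) = -3/14*2*(-1) = -3/7*(-1) = 3/7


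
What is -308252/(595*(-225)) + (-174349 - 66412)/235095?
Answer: 383205953/299746125 ≈ 1.2784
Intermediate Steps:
-308252/(595*(-225)) + (-174349 - 66412)/235095 = -308252/(-133875) - 240761*1/235095 = -308252*(-1/133875) - 240761/235095 = 44036/19125 - 240761/235095 = 383205953/299746125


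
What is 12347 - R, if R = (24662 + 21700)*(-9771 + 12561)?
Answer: -129337633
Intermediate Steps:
R = 129349980 (R = 46362*2790 = 129349980)
12347 - R = 12347 - 1*129349980 = 12347 - 129349980 = -129337633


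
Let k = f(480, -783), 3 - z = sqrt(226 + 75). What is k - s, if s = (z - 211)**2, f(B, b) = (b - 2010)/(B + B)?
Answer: -13941731/320 - 416*sqrt(301) ≈ -50785.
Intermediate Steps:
z = 3 - sqrt(301) (z = 3 - sqrt(226 + 75) = 3 - sqrt(301) ≈ -14.349)
f(B, b) = (-2010 + b)/(2*B) (f(B, b) = (-2010 + b)/((2*B)) = (-2010 + b)*(1/(2*B)) = (-2010 + b)/(2*B))
k = -931/320 (k = (1/2)*(-2010 - 783)/480 = (1/2)*(1/480)*(-2793) = -931/320 ≈ -2.9094)
s = (-208 - sqrt(301))**2 (s = ((3 - sqrt(301)) - 211)**2 = (-208 - sqrt(301))**2 ≈ 50782.)
k - s = -931/320 - (208 + sqrt(301))**2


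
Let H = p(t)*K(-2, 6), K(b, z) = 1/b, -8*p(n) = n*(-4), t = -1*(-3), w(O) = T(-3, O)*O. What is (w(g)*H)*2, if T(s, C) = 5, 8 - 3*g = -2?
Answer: -25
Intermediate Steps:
g = 10/3 (g = 8/3 - 1/3*(-2) = 8/3 + 2/3 = 10/3 ≈ 3.3333)
w(O) = 5*O
t = 3
p(n) = n/2 (p(n) = -n*(-4)/8 = -(-1)*n/2 = n/2)
H = -3/4 (H = ((1/2)*3)/(-2) = (3/2)*(-1/2) = -3/4 ≈ -0.75000)
(w(g)*H)*2 = ((5*(10/3))*(-3/4))*2 = ((50/3)*(-3/4))*2 = -25/2*2 = -25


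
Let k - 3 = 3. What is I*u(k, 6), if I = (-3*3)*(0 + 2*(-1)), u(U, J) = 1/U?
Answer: 3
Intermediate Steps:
k = 6 (k = 3 + 3 = 6)
I = 18 (I = -9*(0 - 2) = -9*(-2) = 18)
I*u(k, 6) = 18/6 = 18*(1/6) = 3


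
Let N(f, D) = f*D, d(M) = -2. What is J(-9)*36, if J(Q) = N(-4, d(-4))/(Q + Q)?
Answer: -16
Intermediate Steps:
N(f, D) = D*f
J(Q) = 4/Q (J(Q) = (-2*(-4))/(Q + Q) = 8/((2*Q)) = 8*(1/(2*Q)) = 4/Q)
J(-9)*36 = (4/(-9))*36 = (4*(-⅑))*36 = -4/9*36 = -16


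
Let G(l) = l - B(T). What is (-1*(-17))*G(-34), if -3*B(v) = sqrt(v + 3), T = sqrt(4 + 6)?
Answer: -578 + 17*sqrt(3 + sqrt(10))/3 ≈ -563.93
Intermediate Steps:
T = sqrt(10) ≈ 3.1623
B(v) = -sqrt(3 + v)/3 (B(v) = -sqrt(v + 3)/3 = -sqrt(3 + v)/3)
G(l) = l + sqrt(3 + sqrt(10))/3 (G(l) = l - (-1)*sqrt(3 + sqrt(10))/3 = l + sqrt(3 + sqrt(10))/3)
(-1*(-17))*G(-34) = (-1*(-17))*(-34 + sqrt(3 + sqrt(10))/3) = 17*(-34 + sqrt(3 + sqrt(10))/3) = -578 + 17*sqrt(3 + sqrt(10))/3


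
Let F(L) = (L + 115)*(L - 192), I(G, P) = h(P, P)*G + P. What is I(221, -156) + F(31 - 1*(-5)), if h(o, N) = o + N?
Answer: -92664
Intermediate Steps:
h(o, N) = N + o
I(G, P) = P + 2*G*P (I(G, P) = (P + P)*G + P = (2*P)*G + P = 2*G*P + P = P + 2*G*P)
F(L) = (-192 + L)*(115 + L) (F(L) = (115 + L)*(-192 + L) = (-192 + L)*(115 + L))
I(221, -156) + F(31 - 1*(-5)) = -156*(1 + 2*221) + (-22080 + (31 - 1*(-5))² - 77*(31 - 1*(-5))) = -156*(1 + 442) + (-22080 + (31 + 5)² - 77*(31 + 5)) = -156*443 + (-22080 + 36² - 77*36) = -69108 + (-22080 + 1296 - 2772) = -69108 - 23556 = -92664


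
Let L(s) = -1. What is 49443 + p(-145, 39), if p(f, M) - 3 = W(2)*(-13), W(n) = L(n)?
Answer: 49459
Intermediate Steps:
W(n) = -1
p(f, M) = 16 (p(f, M) = 3 - 1*(-13) = 3 + 13 = 16)
49443 + p(-145, 39) = 49443 + 16 = 49459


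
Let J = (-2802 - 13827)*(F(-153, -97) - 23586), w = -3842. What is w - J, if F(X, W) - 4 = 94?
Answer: -390585794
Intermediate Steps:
F(X, W) = 98 (F(X, W) = 4 + 94 = 98)
J = 390581952 (J = (-2802 - 13827)*(98 - 23586) = -16629*(-23488) = 390581952)
w - J = -3842 - 1*390581952 = -3842 - 390581952 = -390585794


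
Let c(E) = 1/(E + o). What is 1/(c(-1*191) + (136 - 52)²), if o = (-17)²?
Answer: 98/691489 ≈ 0.00014172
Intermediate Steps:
o = 289
c(E) = 1/(289 + E) (c(E) = 1/(E + 289) = 1/(289 + E))
1/(c(-1*191) + (136 - 52)²) = 1/(1/(289 - 1*191) + (136 - 52)²) = 1/(1/(289 - 191) + 84²) = 1/(1/98 + 7056) = 1/(691489/98) = 98/691489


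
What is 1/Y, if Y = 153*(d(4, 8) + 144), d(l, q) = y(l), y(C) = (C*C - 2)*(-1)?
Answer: 1/19890 ≈ 5.0277e-5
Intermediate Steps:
y(C) = 2 - C² (y(C) = (C² - 2)*(-1) = (-2 + C²)*(-1) = 2 - C²)
d(l, q) = 2 - l²
Y = 19890 (Y = 153*((2 - 1*4²) + 144) = 153*((2 - 1*16) + 144) = 153*((2 - 16) + 144) = 153*(-14 + 144) = 153*130 = 19890)
1/Y = 1/19890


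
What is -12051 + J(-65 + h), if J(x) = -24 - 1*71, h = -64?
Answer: -12146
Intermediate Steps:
J(x) = -95 (J(x) = -24 - 71 = -95)
-12051 + J(-65 + h) = -12051 - 95 = -12146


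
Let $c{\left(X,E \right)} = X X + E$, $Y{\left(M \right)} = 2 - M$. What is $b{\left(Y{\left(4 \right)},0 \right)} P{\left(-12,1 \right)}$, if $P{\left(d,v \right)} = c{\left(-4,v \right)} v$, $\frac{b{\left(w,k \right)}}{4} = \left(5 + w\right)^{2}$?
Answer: $612$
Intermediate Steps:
$c{\left(X,E \right)} = E + X^{2}$ ($c{\left(X,E \right)} = X^{2} + E = E + X^{2}$)
$b{\left(w,k \right)} = 4 \left(5 + w\right)^{2}$
$P{\left(d,v \right)} = v \left(16 + v\right)$ ($P{\left(d,v \right)} = \left(v + \left(-4\right)^{2}\right) v = \left(v + 16\right) v = \left(16 + v\right) v = v \left(16 + v\right)$)
$b{\left(Y{\left(4 \right)},0 \right)} P{\left(-12,1 \right)} = 4 \left(5 + \left(2 - 4\right)\right)^{2} \cdot 1 \left(16 + 1\right) = 4 \left(5 + \left(2 - 4\right)\right)^{2} \cdot 1 \cdot 17 = 4 \left(5 - 2\right)^{2} \cdot 17 = 4 \cdot 3^{2} \cdot 17 = 4 \cdot 9 \cdot 17 = 36 \cdot 17 = 612$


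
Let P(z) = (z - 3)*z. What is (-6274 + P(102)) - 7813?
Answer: -3989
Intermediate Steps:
P(z) = z*(-3 + z) (P(z) = (-3 + z)*z = z*(-3 + z))
(-6274 + P(102)) - 7813 = (-6274 + 102*(-3 + 102)) - 7813 = (-6274 + 102*99) - 7813 = (-6274 + 10098) - 7813 = 3824 - 7813 = -3989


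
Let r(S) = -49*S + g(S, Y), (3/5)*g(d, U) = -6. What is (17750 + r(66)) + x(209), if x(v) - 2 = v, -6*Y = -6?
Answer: 14717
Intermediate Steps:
Y = 1 (Y = -⅙*(-6) = 1)
g(d, U) = -10 (g(d, U) = (5/3)*(-6) = -10)
x(v) = 2 + v
r(S) = -10 - 49*S (r(S) = -49*S - 10 = -10 - 49*S)
(17750 + r(66)) + x(209) = (17750 + (-10 - 49*66)) + (2 + 209) = (17750 + (-10 - 3234)) + 211 = (17750 - 3244) + 211 = 14506 + 211 = 14717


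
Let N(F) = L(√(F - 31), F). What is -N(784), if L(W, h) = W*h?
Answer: -784*√753 ≈ -21514.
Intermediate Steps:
N(F) = F*√(-31 + F) (N(F) = √(F - 31)*F = √(-31 + F)*F = F*√(-31 + F))
-N(784) = -784*√(-31 + 784) = -784*√753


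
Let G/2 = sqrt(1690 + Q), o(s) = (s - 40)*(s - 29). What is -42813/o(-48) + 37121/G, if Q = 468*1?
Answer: -42813/6776 + 37121*sqrt(2158)/4316 ≈ 393.23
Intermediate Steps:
Q = 468
o(s) = (-40 + s)*(-29 + s)
G = 2*sqrt(2158) (G = 2*sqrt(1690 + 468) = 2*sqrt(2158) ≈ 92.909)
-42813/o(-48) + 37121/G = -42813/(1160 + (-48)**2 - 69*(-48)) + 37121/((2*sqrt(2158))) = -42813/(1160 + 2304 + 3312) + 37121*(sqrt(2158)/4316) = -42813/6776 + 37121*sqrt(2158)/4316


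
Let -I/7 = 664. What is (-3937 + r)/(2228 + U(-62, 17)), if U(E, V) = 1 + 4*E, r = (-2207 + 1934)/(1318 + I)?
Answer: -4369979/2198910 ≈ -1.9873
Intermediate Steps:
I = -4648 (I = -7*664 = -4648)
r = 91/1110 (r = (-2207 + 1934)/(1318 - 4648) = -273/(-3330) = -273*(-1/3330) = 91/1110 ≈ 0.081982)
(-3937 + r)/(2228 + U(-62, 17)) = (-3937 + 91/1110)/(2228 + (1 + 4*(-62))) = -4369979/(1110*(2228 + (1 - 248))) = -4369979/(1110*(2228 - 247)) = -4369979/1110/1981 = -4369979/1110*1/1981 = -4369979/2198910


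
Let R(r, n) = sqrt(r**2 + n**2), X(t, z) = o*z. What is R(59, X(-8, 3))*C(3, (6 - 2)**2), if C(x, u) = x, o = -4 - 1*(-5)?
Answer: 3*sqrt(3490) ≈ 177.23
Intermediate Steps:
o = 1 (o = -4 + 5 = 1)
X(t, z) = z (X(t, z) = 1*z = z)
R(r, n) = sqrt(n**2 + r**2)
R(59, X(-8, 3))*C(3, (6 - 2)**2) = sqrt(3**2 + 59**2)*3 = sqrt(9 + 3481)*3 = sqrt(3490)*3 = 3*sqrt(3490)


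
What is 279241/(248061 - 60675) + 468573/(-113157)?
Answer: -6245105149/2356004178 ≈ -2.6507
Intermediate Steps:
279241/(248061 - 60675) + 468573/(-113157) = 279241/187386 + 468573*(-1/113157) = 279241*(1/187386) - 156191/37719 = 279241/187386 - 156191/37719 = -6245105149/2356004178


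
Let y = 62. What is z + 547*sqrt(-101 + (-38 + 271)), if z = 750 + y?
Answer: 812 + 1094*sqrt(33) ≈ 7096.6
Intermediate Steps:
z = 812 (z = 750 + 62 = 812)
z + 547*sqrt(-101 + (-38 + 271)) = 812 + 547*sqrt(-101 + (-38 + 271)) = 812 + 547*sqrt(-101 + 233) = 812 + 547*sqrt(132) = 812 + 547*(2*sqrt(33)) = 812 + 1094*sqrt(33)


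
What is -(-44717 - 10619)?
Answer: 55336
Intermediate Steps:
-(-44717 - 10619) = -1*(-55336) = 55336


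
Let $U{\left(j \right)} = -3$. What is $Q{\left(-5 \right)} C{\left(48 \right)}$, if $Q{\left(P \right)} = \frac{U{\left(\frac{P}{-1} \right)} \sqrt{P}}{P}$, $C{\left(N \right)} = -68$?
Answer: $- \frac{204 i \sqrt{5}}{5} \approx - 91.232 i$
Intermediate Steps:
$Q{\left(P \right)} = - \frac{3}{\sqrt{P}}$ ($Q{\left(P \right)} = \frac{\left(-3\right) \sqrt{P}}{P} = - \frac{3}{\sqrt{P}}$)
$Q{\left(-5 \right)} C{\left(48 \right)} = - \frac{3}{i \sqrt{5}} \left(-68\right) = - 3 \left(- \frac{i \sqrt{5}}{5}\right) \left(-68\right) = \frac{3 i \sqrt{5}}{5} \left(-68\right) = - \frac{204 i \sqrt{5}}{5}$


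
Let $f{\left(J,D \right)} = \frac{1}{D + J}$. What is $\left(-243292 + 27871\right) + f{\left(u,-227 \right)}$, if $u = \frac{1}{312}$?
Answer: $- \frac{15256761795}{70823} \approx -2.1542 \cdot 10^{5}$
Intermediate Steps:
$u = \frac{1}{312} \approx 0.0032051$
$\left(-243292 + 27871\right) + f{\left(u,-227 \right)} = \left(-243292 + 27871\right) + \frac{1}{-227 + \frac{1}{312}} = -215421 + \frac{1}{- \frac{70823}{312}} = -215421 - \frac{312}{70823} = - \frac{15256761795}{70823}$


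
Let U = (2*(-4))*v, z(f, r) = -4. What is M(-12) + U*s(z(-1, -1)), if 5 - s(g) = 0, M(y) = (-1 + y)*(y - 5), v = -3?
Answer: 341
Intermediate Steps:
M(y) = (-1 + y)*(-5 + y)
s(g) = 5 (s(g) = 5 - 1*0 = 5 + 0 = 5)
U = 24 (U = (2*(-4))*(-3) = -8*(-3) = 24)
M(-12) + U*s(z(-1, -1)) = (5 + (-12)**2 - 6*(-12)) + 24*5 = (5 + 144 + 72) + 120 = 221 + 120 = 341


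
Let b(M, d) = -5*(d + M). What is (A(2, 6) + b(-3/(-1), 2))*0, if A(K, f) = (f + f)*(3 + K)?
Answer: 0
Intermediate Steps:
A(K, f) = 2*f*(3 + K) (A(K, f) = (2*f)*(3 + K) = 2*f*(3 + K))
b(M, d) = -5*M - 5*d (b(M, d) = -5*(M + d) = -5*M - 5*d)
(A(2, 6) + b(-3/(-1), 2))*0 = (2*6*(3 + 2) + (-(-15)/(-1) - 5*2))*0 = (2*6*5 + (-(-15)*(-1) - 10))*0 = (60 + (-5*3 - 10))*0 = (60 + (-15 - 10))*0 = (60 - 25)*0 = 35*0 = 0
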